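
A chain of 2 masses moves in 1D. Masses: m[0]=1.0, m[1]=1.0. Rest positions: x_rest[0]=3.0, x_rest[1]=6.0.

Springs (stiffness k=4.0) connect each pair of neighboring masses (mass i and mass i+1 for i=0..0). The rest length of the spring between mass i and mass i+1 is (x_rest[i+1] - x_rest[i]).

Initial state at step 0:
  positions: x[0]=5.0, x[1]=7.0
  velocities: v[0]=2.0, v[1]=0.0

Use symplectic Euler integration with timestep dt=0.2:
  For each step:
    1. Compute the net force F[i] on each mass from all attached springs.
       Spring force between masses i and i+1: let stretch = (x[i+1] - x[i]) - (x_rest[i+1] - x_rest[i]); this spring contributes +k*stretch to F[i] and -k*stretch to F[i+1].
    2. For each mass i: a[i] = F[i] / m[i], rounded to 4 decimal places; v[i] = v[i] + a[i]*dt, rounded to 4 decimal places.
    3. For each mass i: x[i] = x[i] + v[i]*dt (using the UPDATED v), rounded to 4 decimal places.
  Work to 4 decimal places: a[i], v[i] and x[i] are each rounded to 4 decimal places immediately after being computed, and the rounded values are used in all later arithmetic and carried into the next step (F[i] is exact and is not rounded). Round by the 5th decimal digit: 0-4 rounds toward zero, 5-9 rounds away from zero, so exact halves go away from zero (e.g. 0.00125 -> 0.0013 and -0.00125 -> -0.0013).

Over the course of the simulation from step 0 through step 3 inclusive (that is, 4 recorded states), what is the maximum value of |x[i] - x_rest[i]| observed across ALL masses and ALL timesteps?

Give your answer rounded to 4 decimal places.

Answer: 2.3072

Derivation:
Step 0: x=[5.0000 7.0000] v=[2.0000 0.0000]
Step 1: x=[5.2400 7.1600] v=[1.2000 0.8000]
Step 2: x=[5.3072 7.4928] v=[0.3360 1.6640]
Step 3: x=[5.2441 7.9559] v=[-0.3155 2.3155]
Max displacement = 2.3072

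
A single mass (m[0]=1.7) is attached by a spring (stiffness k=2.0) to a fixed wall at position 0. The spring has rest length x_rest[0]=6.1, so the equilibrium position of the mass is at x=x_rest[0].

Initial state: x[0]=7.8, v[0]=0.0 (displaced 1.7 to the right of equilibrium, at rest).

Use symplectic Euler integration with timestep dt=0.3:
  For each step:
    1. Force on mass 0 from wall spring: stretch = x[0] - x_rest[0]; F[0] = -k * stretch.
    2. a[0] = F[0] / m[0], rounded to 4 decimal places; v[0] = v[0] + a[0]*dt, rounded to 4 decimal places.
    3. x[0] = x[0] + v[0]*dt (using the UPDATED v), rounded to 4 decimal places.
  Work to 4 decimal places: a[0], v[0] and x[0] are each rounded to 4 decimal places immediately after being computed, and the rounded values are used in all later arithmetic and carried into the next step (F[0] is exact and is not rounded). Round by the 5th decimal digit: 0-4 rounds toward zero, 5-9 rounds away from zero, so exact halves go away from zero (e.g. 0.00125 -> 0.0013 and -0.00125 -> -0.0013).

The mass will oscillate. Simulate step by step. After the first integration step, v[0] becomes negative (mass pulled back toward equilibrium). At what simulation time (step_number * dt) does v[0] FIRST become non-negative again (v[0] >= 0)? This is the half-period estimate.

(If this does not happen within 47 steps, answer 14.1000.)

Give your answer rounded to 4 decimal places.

Step 0: x=[7.8000] v=[0.0000]
Step 1: x=[7.6200] v=[-0.6000]
Step 2: x=[7.2791] v=[-1.1365]
Step 3: x=[6.8133] v=[-1.5527]
Step 4: x=[6.2720] v=[-1.8045]
Step 5: x=[5.7124] v=[-1.8652]
Step 6: x=[5.1939] v=[-1.7284]
Step 7: x=[4.7713] v=[-1.4086]
Step 8: x=[4.4894] v=[-0.9396]
Step 9: x=[4.3780] v=[-0.3712]
Step 10: x=[4.4490] v=[0.2366]
First v>=0 after going negative at step 10, time=3.0000

Answer: 3.0000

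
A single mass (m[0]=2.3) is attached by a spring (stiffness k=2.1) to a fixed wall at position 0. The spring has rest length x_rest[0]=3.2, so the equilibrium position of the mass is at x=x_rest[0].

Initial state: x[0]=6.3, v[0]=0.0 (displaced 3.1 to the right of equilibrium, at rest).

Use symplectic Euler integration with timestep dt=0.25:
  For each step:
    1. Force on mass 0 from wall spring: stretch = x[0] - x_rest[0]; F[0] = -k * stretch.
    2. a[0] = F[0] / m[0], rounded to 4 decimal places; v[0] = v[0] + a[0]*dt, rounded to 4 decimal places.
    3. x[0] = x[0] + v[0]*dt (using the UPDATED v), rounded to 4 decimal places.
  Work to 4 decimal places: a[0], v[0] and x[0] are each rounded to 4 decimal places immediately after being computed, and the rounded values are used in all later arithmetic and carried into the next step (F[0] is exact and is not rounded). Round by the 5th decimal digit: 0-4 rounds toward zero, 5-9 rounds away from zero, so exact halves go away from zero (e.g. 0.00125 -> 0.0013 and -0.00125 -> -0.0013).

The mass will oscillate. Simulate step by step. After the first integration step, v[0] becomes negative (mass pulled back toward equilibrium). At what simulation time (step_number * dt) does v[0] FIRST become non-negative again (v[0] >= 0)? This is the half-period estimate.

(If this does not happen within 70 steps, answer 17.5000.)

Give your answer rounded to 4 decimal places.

Step 0: x=[6.3000] v=[0.0000]
Step 1: x=[6.1231] v=[-0.7076]
Step 2: x=[5.7794] v=[-1.3748]
Step 3: x=[5.2885] v=[-1.9636]
Step 4: x=[4.6784] v=[-2.4403]
Step 5: x=[3.9840] v=[-2.7778]
Step 6: x=[3.2448] v=[-2.9568]
Step 7: x=[2.5031] v=[-2.9670]
Step 8: x=[1.8011] v=[-2.8079]
Step 9: x=[1.1790] v=[-2.4886]
Step 10: x=[0.6722] v=[-2.0273]
Step 11: x=[0.3096] v=[-1.4503]
Step 12: x=[0.1120] v=[-0.7905]
Step 13: x=[0.0906] v=[-0.0856]
Step 14: x=[0.2467] v=[0.6242]
First v>=0 after going negative at step 14, time=3.5000

Answer: 3.5000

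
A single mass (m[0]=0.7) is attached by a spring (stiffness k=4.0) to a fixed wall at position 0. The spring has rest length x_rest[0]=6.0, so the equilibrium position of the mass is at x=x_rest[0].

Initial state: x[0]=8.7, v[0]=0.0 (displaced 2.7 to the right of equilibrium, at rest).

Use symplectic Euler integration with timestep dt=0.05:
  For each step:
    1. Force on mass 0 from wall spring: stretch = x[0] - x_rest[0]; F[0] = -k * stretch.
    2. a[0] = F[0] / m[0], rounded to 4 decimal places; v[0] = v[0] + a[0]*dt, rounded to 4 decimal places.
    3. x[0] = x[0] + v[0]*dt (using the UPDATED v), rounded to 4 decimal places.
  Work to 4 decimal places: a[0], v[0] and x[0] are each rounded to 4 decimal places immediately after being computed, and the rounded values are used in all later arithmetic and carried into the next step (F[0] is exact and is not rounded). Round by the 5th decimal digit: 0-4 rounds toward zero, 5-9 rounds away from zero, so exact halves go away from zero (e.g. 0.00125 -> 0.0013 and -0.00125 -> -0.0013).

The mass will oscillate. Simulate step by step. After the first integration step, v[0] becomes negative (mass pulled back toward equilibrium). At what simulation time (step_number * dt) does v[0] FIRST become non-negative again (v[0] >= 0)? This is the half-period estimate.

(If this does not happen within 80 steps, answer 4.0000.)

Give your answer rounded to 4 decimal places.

Answer: 1.3500

Derivation:
Step 0: x=[8.7000] v=[0.0000]
Step 1: x=[8.6614] v=[-0.7714]
Step 2: x=[8.5848] v=[-1.5318]
Step 3: x=[8.4713] v=[-2.2703]
Step 4: x=[8.3225] v=[-2.9764]
Step 5: x=[8.1405] v=[-3.6400]
Step 6: x=[7.9279] v=[-4.2516]
Step 7: x=[7.6878] v=[-4.8024]
Step 8: x=[7.4236] v=[-5.2846]
Step 9: x=[7.1390] v=[-5.6913]
Step 10: x=[6.8382] v=[-6.0167]
Step 11: x=[6.5254] v=[-6.2562]
Step 12: x=[6.2051] v=[-6.4063]
Step 13: x=[5.8819] v=[-6.4649]
Step 14: x=[5.5603] v=[-6.4312]
Step 15: x=[5.2450] v=[-6.3056]
Step 16: x=[4.9405] v=[-6.0899]
Step 17: x=[4.6511] v=[-5.7872]
Step 18: x=[4.3810] v=[-5.4018]
Step 19: x=[4.1340] v=[-4.9392]
Step 20: x=[3.9137] v=[-4.4061]
Step 21: x=[3.7232] v=[-3.8100]
Step 22: x=[3.5652] v=[-3.1595]
Step 23: x=[3.4420] v=[-2.4638]
Step 24: x=[3.3554] v=[-1.7329]
Step 25: x=[3.3065] v=[-0.9773]
Step 26: x=[3.2961] v=[-0.2077]
Step 27: x=[3.3243] v=[0.5648]
First v>=0 after going negative at step 27, time=1.3500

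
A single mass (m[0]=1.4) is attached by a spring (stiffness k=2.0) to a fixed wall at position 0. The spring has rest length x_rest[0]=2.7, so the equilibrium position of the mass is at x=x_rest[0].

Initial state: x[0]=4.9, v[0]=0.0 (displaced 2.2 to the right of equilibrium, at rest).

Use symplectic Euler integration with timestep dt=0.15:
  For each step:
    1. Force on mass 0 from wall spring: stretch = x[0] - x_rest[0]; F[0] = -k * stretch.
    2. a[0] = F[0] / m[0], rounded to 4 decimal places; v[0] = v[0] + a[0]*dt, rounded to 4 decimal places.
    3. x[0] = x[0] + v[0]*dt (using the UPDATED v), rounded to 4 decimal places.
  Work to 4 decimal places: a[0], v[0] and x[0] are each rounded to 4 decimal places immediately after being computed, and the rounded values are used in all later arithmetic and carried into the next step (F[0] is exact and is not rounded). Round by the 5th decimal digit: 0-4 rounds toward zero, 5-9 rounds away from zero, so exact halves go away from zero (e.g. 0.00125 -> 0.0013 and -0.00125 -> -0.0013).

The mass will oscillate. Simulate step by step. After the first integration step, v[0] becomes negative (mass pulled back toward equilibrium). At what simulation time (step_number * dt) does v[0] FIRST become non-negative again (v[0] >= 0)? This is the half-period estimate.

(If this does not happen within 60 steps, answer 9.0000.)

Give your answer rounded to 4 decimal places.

Step 0: x=[4.9000] v=[0.0000]
Step 1: x=[4.8293] v=[-0.4714]
Step 2: x=[4.6901] v=[-0.9277]
Step 3: x=[4.4870] v=[-1.3542]
Step 4: x=[4.2264] v=[-1.7371]
Step 5: x=[3.9168] v=[-2.0642]
Step 6: x=[3.5681] v=[-2.3249]
Step 7: x=[3.1915] v=[-2.5109]
Step 8: x=[2.7991] v=[-2.6162]
Step 9: x=[2.4035] v=[-2.6374]
Step 10: x=[2.0174] v=[-2.5739]
Step 11: x=[1.6533] v=[-2.4276]
Step 12: x=[1.3228] v=[-2.2033]
Step 13: x=[1.0366] v=[-1.9082]
Step 14: x=[0.8038] v=[-1.5518]
Step 15: x=[0.6320] v=[-1.1455]
Step 16: x=[0.5266] v=[-0.7024]
Step 17: x=[0.4911] v=[-0.2367]
Step 18: x=[0.5266] v=[0.2366]
First v>=0 after going negative at step 18, time=2.7000

Answer: 2.7000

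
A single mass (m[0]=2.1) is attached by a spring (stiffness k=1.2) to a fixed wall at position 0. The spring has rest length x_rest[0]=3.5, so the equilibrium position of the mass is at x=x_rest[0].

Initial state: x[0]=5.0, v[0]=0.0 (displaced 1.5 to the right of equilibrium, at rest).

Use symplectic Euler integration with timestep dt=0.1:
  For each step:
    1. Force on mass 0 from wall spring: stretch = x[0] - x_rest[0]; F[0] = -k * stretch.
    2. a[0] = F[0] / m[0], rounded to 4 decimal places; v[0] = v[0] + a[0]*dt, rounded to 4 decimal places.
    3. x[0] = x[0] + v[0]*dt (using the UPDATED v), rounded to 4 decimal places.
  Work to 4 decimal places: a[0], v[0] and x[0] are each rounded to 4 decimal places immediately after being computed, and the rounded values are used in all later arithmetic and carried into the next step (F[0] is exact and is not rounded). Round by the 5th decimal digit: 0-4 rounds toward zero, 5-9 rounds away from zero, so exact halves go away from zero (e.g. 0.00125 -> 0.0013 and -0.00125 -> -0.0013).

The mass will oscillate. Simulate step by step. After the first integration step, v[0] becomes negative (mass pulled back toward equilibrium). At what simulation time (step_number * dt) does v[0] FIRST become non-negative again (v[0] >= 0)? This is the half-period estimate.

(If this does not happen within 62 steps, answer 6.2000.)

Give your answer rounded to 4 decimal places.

Step 0: x=[5.0000] v=[0.0000]
Step 1: x=[4.9914] v=[-0.0857]
Step 2: x=[4.9743] v=[-0.1709]
Step 3: x=[4.9488] v=[-0.2552]
Step 4: x=[4.9150] v=[-0.3380]
Step 5: x=[4.8731] v=[-0.4189]
Step 6: x=[4.8234] v=[-0.4974]
Step 7: x=[4.7661] v=[-0.5730]
Step 8: x=[4.7016] v=[-0.6454]
Step 9: x=[4.6302] v=[-0.7141]
Step 10: x=[4.5523] v=[-0.7787]
Step 11: x=[4.4684] v=[-0.8388]
Step 12: x=[4.3790] v=[-0.8941]
Step 13: x=[4.2846] v=[-0.9443]
Step 14: x=[4.1857] v=[-0.9891]
Step 15: x=[4.0829] v=[-1.0283]
Step 16: x=[3.9767] v=[-1.0616]
Step 17: x=[3.8678] v=[-1.0888]
Step 18: x=[3.7568] v=[-1.1098]
Step 19: x=[3.6444] v=[-1.1245]
Step 20: x=[3.5311] v=[-1.1328]
Step 21: x=[3.4176] v=[-1.1346]
Step 22: x=[3.3046] v=[-1.1299]
Step 23: x=[3.1927] v=[-1.1187]
Step 24: x=[3.0826] v=[-1.1011]
Step 25: x=[2.9749] v=[-1.0773]
Step 26: x=[2.8702] v=[-1.0473]
Step 27: x=[2.7691] v=[-1.0113]
Step 28: x=[2.6722] v=[-0.9695]
Step 29: x=[2.5800] v=[-0.9222]
Step 30: x=[2.4930] v=[-0.8696]
Step 31: x=[2.4118] v=[-0.8121]
Step 32: x=[2.3368] v=[-0.7499]
Step 33: x=[2.2685] v=[-0.6834]
Step 34: x=[2.2072] v=[-0.6130]
Step 35: x=[2.1533] v=[-0.5391]
Step 36: x=[2.1071] v=[-0.4622]
Step 37: x=[2.0688] v=[-0.3826]
Step 38: x=[2.0387] v=[-0.3008]
Step 39: x=[2.0170] v=[-0.2173]
Step 40: x=[2.0037] v=[-0.1326]
Step 41: x=[1.9990] v=[-0.0471]
Step 42: x=[2.0029] v=[0.0387]
First v>=0 after going negative at step 42, time=4.2000

Answer: 4.2000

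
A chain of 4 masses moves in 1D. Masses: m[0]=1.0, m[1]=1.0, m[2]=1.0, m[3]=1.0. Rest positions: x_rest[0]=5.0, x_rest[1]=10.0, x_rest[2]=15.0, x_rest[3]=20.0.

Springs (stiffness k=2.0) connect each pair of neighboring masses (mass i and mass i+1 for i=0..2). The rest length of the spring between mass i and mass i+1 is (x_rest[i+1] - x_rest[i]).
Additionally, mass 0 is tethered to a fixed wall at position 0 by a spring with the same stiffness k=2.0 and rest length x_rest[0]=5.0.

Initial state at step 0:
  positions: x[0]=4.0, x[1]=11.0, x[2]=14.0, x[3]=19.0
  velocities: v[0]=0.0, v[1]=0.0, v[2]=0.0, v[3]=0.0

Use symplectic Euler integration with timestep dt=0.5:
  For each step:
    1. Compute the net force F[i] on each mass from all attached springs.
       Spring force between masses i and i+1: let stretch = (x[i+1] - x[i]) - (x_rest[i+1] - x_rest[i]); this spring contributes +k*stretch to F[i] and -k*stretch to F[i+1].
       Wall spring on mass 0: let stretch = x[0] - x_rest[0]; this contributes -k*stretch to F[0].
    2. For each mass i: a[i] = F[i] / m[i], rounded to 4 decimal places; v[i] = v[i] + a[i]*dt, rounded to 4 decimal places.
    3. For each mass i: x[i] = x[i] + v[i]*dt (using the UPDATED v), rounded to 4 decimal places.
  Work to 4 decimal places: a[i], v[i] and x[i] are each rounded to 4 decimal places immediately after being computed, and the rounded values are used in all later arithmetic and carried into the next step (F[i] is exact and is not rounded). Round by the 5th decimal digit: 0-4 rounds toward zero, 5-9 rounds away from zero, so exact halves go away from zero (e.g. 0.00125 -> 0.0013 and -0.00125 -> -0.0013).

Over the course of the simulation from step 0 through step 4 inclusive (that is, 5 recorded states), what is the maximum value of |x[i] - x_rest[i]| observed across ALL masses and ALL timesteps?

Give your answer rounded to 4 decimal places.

Answer: 1.7500

Derivation:
Step 0: x=[4.0000 11.0000 14.0000 19.0000] v=[0.0000 0.0000 0.0000 0.0000]
Step 1: x=[5.5000 9.0000 15.0000 19.0000] v=[3.0000 -4.0000 2.0000 0.0000]
Step 2: x=[6.0000 8.2500 15.0000 19.5000] v=[1.0000 -1.5000 0.0000 1.0000]
Step 3: x=[4.6250 9.7500 13.8750 20.2500] v=[-2.7500 3.0000 -2.2500 1.5000]
Step 4: x=[3.5000 10.7500 13.8750 20.3125] v=[-2.2500 2.0000 0.0000 0.1250]
Max displacement = 1.7500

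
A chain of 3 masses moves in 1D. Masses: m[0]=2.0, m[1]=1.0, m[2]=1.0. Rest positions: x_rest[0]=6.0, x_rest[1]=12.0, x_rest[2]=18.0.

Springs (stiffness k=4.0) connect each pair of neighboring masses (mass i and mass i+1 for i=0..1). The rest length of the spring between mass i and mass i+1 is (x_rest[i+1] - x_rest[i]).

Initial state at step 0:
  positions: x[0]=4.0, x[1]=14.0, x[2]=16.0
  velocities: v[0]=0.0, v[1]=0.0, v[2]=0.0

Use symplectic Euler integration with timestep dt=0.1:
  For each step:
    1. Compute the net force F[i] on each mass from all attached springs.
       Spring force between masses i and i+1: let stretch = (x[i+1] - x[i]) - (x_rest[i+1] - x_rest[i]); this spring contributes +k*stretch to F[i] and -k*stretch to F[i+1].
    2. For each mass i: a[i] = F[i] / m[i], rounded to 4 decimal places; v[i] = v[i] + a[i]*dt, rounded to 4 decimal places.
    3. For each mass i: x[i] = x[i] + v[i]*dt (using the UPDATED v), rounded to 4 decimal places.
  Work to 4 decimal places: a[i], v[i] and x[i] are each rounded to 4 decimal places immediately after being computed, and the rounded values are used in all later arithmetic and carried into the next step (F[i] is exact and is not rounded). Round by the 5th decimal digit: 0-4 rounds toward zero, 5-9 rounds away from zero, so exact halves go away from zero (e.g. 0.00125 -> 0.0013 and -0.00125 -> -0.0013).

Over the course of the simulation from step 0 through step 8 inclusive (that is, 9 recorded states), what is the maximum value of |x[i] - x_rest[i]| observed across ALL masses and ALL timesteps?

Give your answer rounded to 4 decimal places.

Step 0: x=[4.0000 14.0000 16.0000] v=[0.0000 0.0000 0.0000]
Step 1: x=[4.0800 13.6800 16.1600] v=[0.8000 -3.2000 1.6000]
Step 2: x=[4.2320 13.0752 16.4608] v=[1.5200 -6.0480 3.0080]
Step 3: x=[4.4409 12.2521 16.8662] v=[2.0886 -8.2310 4.0538]
Step 4: x=[4.6860 11.3011 17.3270] v=[2.4508 -9.5098 4.6082]
Step 5: x=[4.9434 10.3266 17.7868] v=[2.5738 -9.7455 4.5978]
Step 6: x=[5.1884 9.4351 18.1882] v=[2.4504 -8.9147 4.0137]
Step 7: x=[5.3984 8.7239 18.4795] v=[2.0997 -7.1121 2.9125]
Step 8: x=[5.5549 8.2699 18.6205] v=[1.5648 -4.5401 1.4103]
Max displacement = 3.7301

Answer: 3.7301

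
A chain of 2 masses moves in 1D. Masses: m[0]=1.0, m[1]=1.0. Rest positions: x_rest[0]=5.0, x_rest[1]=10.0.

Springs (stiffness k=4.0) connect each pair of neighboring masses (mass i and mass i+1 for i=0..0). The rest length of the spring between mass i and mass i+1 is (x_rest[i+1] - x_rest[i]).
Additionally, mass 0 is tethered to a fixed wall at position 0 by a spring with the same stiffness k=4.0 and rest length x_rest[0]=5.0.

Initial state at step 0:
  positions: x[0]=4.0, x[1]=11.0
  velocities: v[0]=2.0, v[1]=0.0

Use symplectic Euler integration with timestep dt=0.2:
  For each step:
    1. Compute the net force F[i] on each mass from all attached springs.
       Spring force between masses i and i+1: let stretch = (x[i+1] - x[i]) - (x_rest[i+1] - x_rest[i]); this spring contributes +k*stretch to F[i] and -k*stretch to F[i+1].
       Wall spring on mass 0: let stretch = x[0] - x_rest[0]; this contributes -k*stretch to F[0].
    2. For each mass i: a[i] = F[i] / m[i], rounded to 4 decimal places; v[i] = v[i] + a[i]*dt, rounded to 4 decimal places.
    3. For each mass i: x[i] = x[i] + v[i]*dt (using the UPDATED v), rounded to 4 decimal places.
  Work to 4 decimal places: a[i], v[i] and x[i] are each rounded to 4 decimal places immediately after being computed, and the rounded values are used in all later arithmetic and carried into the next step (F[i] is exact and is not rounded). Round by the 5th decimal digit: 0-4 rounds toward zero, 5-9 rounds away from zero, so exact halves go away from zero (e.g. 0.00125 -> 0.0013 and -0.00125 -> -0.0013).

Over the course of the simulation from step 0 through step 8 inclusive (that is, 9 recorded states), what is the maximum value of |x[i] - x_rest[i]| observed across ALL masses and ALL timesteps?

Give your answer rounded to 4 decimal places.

Step 0: x=[4.0000 11.0000] v=[2.0000 0.0000]
Step 1: x=[4.8800 10.6800] v=[4.4000 -1.6000]
Step 2: x=[5.9072 10.2320] v=[5.1360 -2.2400]
Step 3: x=[6.6812 9.8920] v=[3.8701 -1.6998]
Step 4: x=[6.9000 9.8383] v=[1.0938 -0.2684]
Step 5: x=[6.4849 10.1145] v=[-2.0756 1.3810]
Step 6: x=[5.6129 10.6100] v=[-4.3598 2.4773]
Step 7: x=[4.6424 11.1059] v=[-4.8524 2.4796]
Step 8: x=[3.9633 11.3677] v=[-3.3955 1.3088]
Max displacement = 1.9000

Answer: 1.9000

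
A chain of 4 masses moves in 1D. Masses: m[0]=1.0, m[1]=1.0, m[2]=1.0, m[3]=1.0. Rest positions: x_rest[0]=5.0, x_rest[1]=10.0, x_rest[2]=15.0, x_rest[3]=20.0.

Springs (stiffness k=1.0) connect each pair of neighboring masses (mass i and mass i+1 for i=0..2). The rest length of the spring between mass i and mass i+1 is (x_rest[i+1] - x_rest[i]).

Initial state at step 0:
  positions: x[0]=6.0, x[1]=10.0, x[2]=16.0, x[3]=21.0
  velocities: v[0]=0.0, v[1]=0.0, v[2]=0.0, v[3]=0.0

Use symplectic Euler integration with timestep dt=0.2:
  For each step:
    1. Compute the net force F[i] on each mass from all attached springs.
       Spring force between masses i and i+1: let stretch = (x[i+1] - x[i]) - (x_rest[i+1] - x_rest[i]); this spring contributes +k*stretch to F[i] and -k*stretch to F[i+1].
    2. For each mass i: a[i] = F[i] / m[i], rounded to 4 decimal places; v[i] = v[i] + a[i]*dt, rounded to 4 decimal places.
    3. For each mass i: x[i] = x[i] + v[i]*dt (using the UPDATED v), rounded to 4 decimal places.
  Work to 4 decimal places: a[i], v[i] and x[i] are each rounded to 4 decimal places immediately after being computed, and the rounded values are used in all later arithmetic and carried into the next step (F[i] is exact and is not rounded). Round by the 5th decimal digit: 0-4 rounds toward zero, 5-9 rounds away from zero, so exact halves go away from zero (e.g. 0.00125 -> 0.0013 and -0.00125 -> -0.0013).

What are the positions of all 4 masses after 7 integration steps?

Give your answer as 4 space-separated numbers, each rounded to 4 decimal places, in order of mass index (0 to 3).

Step 0: x=[6.0000 10.0000 16.0000 21.0000] v=[0.0000 0.0000 0.0000 0.0000]
Step 1: x=[5.9600 10.0800 15.9600 21.0000] v=[-0.2000 0.4000 -0.2000 0.0000]
Step 2: x=[5.8848 10.2304 15.8864 20.9984] v=[-0.3760 0.7520 -0.3680 -0.0080]
Step 3: x=[5.7834 10.4332 15.7910 20.9923] v=[-0.5069 1.0141 -0.4768 -0.0304]
Step 4: x=[5.6680 10.6643 15.6894 20.9782] v=[-0.5769 1.1557 -0.5081 -0.0707]
Step 5: x=[5.5525 10.8966 15.5983 20.9525] v=[-0.5776 1.1615 -0.4554 -0.1285]
Step 6: x=[5.4507 11.1032 15.5333 20.9126] v=[-0.5088 1.0330 -0.3249 -0.1993]
Step 7: x=[5.3750 11.2609 15.5063 20.8576] v=[-0.3783 0.7885 -0.1351 -0.2752]

Answer: 5.3750 11.2609 15.5063 20.8576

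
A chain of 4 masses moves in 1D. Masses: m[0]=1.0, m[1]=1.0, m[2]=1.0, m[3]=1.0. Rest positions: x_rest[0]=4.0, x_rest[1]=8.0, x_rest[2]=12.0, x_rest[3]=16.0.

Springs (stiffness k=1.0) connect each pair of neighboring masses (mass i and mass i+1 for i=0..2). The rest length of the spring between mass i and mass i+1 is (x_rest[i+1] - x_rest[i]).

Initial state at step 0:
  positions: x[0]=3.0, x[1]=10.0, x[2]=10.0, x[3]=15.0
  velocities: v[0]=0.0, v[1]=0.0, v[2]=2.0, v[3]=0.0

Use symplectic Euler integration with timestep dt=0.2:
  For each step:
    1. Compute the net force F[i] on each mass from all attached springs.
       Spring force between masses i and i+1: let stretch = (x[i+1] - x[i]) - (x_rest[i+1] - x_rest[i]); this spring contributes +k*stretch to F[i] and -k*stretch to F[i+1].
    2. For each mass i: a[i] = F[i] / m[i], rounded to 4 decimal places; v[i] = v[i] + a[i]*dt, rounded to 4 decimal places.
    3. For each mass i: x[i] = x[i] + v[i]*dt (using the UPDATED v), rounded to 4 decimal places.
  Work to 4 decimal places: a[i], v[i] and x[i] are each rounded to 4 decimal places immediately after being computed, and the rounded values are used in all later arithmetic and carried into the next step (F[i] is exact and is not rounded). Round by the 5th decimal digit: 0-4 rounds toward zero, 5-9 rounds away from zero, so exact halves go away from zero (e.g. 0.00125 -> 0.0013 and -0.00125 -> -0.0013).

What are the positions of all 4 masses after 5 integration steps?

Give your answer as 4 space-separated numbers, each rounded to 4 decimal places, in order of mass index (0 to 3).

Step 0: x=[3.0000 10.0000 10.0000 15.0000] v=[0.0000 0.0000 2.0000 0.0000]
Step 1: x=[3.1200 9.7200 10.6000 14.9600] v=[0.6000 -1.4000 3.0000 -0.2000]
Step 2: x=[3.3440 9.2112 11.3392 14.9056] v=[1.1200 -2.5440 3.6960 -0.2720]
Step 3: x=[3.6427 8.5528 12.1359 14.8685] v=[1.4934 -3.2918 3.9837 -0.1853]
Step 4: x=[3.9778 7.8414 12.8986 14.8821] v=[1.6754 -3.5572 3.8136 0.0682]
Step 5: x=[4.3074 7.1777 13.5384 14.9764] v=[1.6481 -3.3185 3.1989 0.4715]

Answer: 4.3074 7.1777 13.5384 14.9764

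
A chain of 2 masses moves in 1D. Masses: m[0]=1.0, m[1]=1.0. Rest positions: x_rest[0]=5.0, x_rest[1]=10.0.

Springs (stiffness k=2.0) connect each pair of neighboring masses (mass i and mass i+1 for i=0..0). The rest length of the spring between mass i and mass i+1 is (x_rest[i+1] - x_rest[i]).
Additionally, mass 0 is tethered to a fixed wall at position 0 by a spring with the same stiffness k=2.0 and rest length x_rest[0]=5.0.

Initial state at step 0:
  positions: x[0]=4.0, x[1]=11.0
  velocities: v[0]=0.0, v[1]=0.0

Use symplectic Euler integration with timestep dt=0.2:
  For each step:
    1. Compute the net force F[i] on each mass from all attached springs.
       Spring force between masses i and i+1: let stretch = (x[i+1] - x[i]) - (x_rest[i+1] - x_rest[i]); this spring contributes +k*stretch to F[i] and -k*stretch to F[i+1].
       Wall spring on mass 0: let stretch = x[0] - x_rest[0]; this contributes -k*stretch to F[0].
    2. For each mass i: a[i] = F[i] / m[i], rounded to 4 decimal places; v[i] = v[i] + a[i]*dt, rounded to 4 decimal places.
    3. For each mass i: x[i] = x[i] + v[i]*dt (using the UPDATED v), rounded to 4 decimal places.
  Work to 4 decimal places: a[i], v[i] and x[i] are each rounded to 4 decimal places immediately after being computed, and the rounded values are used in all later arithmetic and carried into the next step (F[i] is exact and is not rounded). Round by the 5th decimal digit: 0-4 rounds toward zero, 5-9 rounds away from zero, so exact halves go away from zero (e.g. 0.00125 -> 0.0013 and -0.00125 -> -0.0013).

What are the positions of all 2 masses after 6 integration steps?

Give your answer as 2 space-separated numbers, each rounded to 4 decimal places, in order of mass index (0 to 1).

Step 0: x=[4.0000 11.0000] v=[0.0000 0.0000]
Step 1: x=[4.2400 10.8400] v=[1.2000 -0.8000]
Step 2: x=[4.6688 10.5520] v=[2.1440 -1.4400]
Step 3: x=[5.1948 10.1933] v=[2.6298 -1.7933]
Step 4: x=[5.7051 9.8348] v=[2.5513 -1.7927]
Step 5: x=[6.0893 9.5459] v=[1.9211 -1.4446]
Step 6: x=[6.2629 9.3805] v=[0.8680 -0.8272]

Answer: 6.2629 9.3805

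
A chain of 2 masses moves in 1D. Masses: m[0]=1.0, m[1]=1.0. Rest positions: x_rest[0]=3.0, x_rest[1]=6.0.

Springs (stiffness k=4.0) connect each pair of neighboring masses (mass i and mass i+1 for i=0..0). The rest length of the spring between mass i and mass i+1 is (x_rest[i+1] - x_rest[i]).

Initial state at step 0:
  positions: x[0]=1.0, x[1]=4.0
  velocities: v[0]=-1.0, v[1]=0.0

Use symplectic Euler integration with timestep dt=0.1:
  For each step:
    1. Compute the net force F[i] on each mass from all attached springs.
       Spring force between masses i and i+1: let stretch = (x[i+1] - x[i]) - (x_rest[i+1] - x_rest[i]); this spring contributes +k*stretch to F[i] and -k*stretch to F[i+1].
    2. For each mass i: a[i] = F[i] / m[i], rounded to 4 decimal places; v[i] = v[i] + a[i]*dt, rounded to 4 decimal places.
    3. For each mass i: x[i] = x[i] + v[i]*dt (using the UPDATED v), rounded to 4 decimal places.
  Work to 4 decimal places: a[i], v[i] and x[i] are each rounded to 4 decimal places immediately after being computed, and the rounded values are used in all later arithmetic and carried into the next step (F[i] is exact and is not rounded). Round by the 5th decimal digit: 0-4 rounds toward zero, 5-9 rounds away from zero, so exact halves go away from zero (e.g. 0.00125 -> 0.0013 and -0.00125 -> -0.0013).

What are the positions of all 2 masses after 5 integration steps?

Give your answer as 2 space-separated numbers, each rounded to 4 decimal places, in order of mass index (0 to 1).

Step 0: x=[1.0000 4.0000] v=[-1.0000 0.0000]
Step 1: x=[0.9000 4.0000] v=[-1.0000 0.0000]
Step 2: x=[0.8040 3.9960] v=[-0.9600 -0.0400]
Step 3: x=[0.7157 3.9843] v=[-0.8832 -0.1168]
Step 4: x=[0.6381 3.9619] v=[-0.7758 -0.2242]
Step 5: x=[0.5735 3.9265] v=[-0.6463 -0.3537]

Answer: 0.5735 3.9265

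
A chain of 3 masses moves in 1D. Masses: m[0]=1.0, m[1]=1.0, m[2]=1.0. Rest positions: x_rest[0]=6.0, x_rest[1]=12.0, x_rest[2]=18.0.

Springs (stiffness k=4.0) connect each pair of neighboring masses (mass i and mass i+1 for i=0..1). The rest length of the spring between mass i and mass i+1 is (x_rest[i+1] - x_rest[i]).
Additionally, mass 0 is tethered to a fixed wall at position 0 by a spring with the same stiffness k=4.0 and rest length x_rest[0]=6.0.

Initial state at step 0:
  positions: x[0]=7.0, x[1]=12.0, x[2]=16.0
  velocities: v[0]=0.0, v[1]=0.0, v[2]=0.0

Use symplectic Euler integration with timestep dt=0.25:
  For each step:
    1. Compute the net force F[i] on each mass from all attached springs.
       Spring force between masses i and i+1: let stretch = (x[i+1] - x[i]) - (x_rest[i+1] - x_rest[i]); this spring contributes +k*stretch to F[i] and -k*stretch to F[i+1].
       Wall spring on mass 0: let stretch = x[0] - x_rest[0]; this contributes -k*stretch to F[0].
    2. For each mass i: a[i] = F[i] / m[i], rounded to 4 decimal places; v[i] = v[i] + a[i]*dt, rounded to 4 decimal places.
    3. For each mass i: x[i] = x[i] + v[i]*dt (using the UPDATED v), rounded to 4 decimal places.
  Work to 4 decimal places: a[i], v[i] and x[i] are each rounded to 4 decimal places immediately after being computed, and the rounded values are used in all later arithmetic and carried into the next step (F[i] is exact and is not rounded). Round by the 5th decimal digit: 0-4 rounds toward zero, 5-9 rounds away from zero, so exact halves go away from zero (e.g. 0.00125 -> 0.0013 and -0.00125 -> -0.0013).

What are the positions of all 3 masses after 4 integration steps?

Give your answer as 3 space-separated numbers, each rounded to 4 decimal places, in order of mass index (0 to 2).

Answer: 4.3906 10.9727 18.6992

Derivation:
Step 0: x=[7.0000 12.0000 16.0000] v=[0.0000 0.0000 0.0000]
Step 1: x=[6.5000 11.7500 16.5000] v=[-2.0000 -1.0000 2.0000]
Step 2: x=[5.6875 11.3750 17.3125] v=[-3.2500 -1.5000 3.2500]
Step 3: x=[4.8750 11.0625 18.1406] v=[-3.2500 -1.2500 3.3125]
Step 4: x=[4.3906 10.9727 18.6992] v=[-1.9375 -0.3594 2.2344]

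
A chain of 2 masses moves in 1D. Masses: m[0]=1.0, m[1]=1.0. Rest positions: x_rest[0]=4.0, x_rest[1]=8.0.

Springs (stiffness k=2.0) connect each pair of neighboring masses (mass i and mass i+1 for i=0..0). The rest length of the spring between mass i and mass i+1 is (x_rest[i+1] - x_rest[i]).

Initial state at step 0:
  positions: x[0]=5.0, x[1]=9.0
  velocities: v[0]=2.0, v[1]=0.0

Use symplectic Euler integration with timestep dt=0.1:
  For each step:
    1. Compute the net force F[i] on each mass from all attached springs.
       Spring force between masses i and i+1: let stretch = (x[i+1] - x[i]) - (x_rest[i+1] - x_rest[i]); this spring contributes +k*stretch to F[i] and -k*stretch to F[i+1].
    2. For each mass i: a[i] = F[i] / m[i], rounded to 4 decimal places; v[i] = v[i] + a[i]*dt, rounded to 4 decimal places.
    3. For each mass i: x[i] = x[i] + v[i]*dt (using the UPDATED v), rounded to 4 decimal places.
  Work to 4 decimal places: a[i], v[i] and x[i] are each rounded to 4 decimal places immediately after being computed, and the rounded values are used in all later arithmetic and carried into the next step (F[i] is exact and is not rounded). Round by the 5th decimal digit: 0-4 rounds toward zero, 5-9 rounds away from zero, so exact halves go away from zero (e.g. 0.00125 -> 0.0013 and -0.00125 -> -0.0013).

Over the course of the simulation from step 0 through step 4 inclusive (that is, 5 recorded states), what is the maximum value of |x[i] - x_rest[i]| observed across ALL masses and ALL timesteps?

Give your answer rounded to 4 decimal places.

Answer: 1.7610

Derivation:
Step 0: x=[5.0000 9.0000] v=[2.0000 0.0000]
Step 1: x=[5.2000 9.0000] v=[2.0000 0.0000]
Step 2: x=[5.3960 9.0040] v=[1.9600 0.0400]
Step 3: x=[5.5842 9.0158] v=[1.8816 0.1184]
Step 4: x=[5.7610 9.0390] v=[1.7679 0.2321]
Max displacement = 1.7610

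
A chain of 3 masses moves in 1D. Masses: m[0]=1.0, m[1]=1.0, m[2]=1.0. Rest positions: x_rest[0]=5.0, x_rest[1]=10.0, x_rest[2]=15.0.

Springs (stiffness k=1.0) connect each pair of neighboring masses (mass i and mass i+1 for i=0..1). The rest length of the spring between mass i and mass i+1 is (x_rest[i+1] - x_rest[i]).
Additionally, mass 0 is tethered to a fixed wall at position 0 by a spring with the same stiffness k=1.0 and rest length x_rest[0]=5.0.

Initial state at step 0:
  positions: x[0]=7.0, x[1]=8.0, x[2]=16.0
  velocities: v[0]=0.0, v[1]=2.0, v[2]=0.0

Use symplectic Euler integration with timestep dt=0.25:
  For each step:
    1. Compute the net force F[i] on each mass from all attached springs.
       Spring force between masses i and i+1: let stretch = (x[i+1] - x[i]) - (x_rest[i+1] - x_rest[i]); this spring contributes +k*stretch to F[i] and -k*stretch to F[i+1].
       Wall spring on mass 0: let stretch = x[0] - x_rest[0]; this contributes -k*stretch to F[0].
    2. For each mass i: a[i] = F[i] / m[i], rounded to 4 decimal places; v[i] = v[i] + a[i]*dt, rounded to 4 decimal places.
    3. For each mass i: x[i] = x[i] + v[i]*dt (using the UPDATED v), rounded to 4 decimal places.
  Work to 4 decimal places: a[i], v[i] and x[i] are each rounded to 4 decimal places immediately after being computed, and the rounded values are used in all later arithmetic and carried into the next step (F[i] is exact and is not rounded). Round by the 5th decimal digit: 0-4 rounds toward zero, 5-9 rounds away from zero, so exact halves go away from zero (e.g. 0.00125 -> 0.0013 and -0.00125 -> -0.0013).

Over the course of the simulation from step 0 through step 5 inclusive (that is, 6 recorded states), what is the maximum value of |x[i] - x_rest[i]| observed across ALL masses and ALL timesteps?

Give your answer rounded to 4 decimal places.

Step 0: x=[7.0000 8.0000 16.0000] v=[0.0000 2.0000 0.0000]
Step 1: x=[6.6250 8.9375 15.8125] v=[-1.5000 3.7500 -0.7500]
Step 2: x=[5.9805 10.1602 15.5078] v=[-2.5781 4.8906 -1.2188]
Step 3: x=[5.2234 11.4559 15.1814] v=[-3.0283 5.1826 -1.3057]
Step 4: x=[4.5294 12.5949 14.9346] v=[-2.7760 4.5559 -0.9871]
Step 5: x=[4.0564 13.3760 14.8541] v=[-1.8920 3.1245 -0.3220]
Max displacement = 3.3760

Answer: 3.3760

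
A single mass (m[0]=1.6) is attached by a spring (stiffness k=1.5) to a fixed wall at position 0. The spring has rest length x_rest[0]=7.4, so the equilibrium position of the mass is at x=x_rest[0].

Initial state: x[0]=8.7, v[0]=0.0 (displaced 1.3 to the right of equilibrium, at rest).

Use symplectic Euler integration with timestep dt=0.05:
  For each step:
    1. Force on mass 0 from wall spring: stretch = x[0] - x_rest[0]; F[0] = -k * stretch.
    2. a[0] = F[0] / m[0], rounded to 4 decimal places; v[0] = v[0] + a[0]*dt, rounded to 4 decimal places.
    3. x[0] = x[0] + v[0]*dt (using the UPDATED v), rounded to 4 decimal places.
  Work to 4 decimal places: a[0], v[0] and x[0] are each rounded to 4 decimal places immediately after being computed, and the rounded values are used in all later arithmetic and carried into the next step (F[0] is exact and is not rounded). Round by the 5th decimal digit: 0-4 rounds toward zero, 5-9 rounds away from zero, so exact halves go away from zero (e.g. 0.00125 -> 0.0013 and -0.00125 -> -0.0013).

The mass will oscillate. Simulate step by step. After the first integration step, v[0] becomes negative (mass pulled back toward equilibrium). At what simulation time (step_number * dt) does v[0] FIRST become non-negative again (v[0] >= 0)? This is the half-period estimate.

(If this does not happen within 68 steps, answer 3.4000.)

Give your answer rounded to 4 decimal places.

Step 0: x=[8.7000] v=[0.0000]
Step 1: x=[8.6970] v=[-0.0609]
Step 2: x=[8.6909] v=[-0.1217]
Step 3: x=[8.6818] v=[-0.1822]
Step 4: x=[8.6697] v=[-0.2423]
Step 5: x=[8.6546] v=[-0.3018]
Step 6: x=[8.6366] v=[-0.3606]
Step 7: x=[8.6157] v=[-0.4186]
Step 8: x=[8.5919] v=[-0.4756]
Step 9: x=[8.5653] v=[-0.5315]
Step 10: x=[8.5360] v=[-0.5861]
Step 11: x=[8.5040] v=[-0.6394]
Step 12: x=[8.4694] v=[-0.6912]
Step 13: x=[8.4323] v=[-0.7413]
Step 14: x=[8.3928] v=[-0.7897]
Step 15: x=[8.3510] v=[-0.8362]
Step 16: x=[8.3070] v=[-0.8808]
Step 17: x=[8.2608] v=[-0.9233]
Step 18: x=[8.2126] v=[-0.9637]
Step 19: x=[8.1625] v=[-1.0018]
Step 20: x=[8.1106] v=[-1.0375]
Step 21: x=[8.0571] v=[-1.0708]
Step 22: x=[8.0020] v=[-1.1016]
Step 23: x=[7.9455] v=[-1.1298]
Step 24: x=[7.8877] v=[-1.1554]
Step 25: x=[7.8288] v=[-1.1783]
Step 26: x=[7.7689] v=[-1.1984]
Step 27: x=[7.7081] v=[-1.2157]
Step 28: x=[7.6466] v=[-1.2301]
Step 29: x=[7.5845] v=[-1.2417]
Step 30: x=[7.5220] v=[-1.2504]
Step 31: x=[7.4592] v=[-1.2561]
Step 32: x=[7.3963] v=[-1.2589]
Step 33: x=[7.3334] v=[-1.2587]
Step 34: x=[7.2706] v=[-1.2556]
Step 35: x=[7.2081] v=[-1.2495]
Step 36: x=[7.1461] v=[-1.2405]
Step 37: x=[7.0847] v=[-1.2286]
Step 38: x=[7.0240] v=[-1.2138]
Step 39: x=[6.9642] v=[-1.1962]
Step 40: x=[6.9054] v=[-1.1758]
Step 41: x=[6.8478] v=[-1.1526]
Step 42: x=[6.7915] v=[-1.1267]
Step 43: x=[6.7366] v=[-1.0982]
Step 44: x=[6.6832] v=[-1.0671]
Step 45: x=[6.6315] v=[-1.0335]
Step 46: x=[6.5816] v=[-0.9975]
Step 47: x=[6.5336] v=[-0.9591]
Step 48: x=[6.4877] v=[-0.9185]
Step 49: x=[6.4439] v=[-0.8757]
Step 50: x=[6.4024] v=[-0.8309]
Step 51: x=[6.3632] v=[-0.7841]
Step 52: x=[6.3264] v=[-0.7355]
Step 53: x=[6.2921] v=[-0.6852]
Step 54: x=[6.2604] v=[-0.6333]
Step 55: x=[6.2314] v=[-0.5799]
Step 56: x=[6.2051] v=[-0.5251]
Step 57: x=[6.1816] v=[-0.4691]
Step 58: x=[6.1610] v=[-0.4120]
Step 59: x=[6.1433] v=[-0.3539]
Step 60: x=[6.1286] v=[-0.2950]
Step 61: x=[6.1168] v=[-0.2354]
Step 62: x=[6.1080] v=[-0.1753]
Step 63: x=[6.1023] v=[-0.1147]
Step 64: x=[6.0996] v=[-0.0539]
Step 65: x=[6.1000] v=[0.0071]
First v>=0 after going negative at step 65, time=3.2500

Answer: 3.2500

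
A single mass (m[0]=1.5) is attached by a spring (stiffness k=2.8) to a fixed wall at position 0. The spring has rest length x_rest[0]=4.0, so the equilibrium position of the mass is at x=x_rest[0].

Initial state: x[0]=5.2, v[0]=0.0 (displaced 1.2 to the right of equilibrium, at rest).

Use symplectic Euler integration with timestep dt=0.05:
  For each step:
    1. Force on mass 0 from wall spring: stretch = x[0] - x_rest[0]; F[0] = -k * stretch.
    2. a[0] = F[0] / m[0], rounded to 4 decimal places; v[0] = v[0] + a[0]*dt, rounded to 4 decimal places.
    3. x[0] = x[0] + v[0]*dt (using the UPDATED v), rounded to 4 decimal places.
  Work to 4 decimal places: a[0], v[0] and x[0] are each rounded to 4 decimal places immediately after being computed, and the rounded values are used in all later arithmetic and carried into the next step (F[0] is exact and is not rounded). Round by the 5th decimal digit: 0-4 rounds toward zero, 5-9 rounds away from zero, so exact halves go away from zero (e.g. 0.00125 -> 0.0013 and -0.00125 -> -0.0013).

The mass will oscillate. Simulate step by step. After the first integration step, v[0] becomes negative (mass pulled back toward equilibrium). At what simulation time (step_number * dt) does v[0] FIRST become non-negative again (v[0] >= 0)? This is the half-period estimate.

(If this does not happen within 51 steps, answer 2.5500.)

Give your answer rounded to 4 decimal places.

Answer: 2.3000

Derivation:
Step 0: x=[5.2000] v=[0.0000]
Step 1: x=[5.1944] v=[-0.1120]
Step 2: x=[5.1832] v=[-0.2235]
Step 3: x=[5.1665] v=[-0.3339]
Step 4: x=[5.1444] v=[-0.4428]
Step 5: x=[5.1169] v=[-0.5496]
Step 6: x=[5.0842] v=[-0.6538]
Step 7: x=[5.0465] v=[-0.7550]
Step 8: x=[5.0039] v=[-0.8527]
Step 9: x=[4.9566] v=[-0.9464]
Step 10: x=[4.9048] v=[-1.0357]
Step 11: x=[4.8488] v=[-1.1202]
Step 12: x=[4.7888] v=[-1.1994]
Step 13: x=[4.7252] v=[-1.2730]
Step 14: x=[4.6582] v=[-1.3407]
Step 15: x=[4.5881] v=[-1.4021]
Step 16: x=[4.5153] v=[-1.4570]
Step 17: x=[4.4400] v=[-1.5051]
Step 18: x=[4.3627] v=[-1.5462]
Step 19: x=[4.2837] v=[-1.5801]
Step 20: x=[4.2034] v=[-1.6066]
Step 21: x=[4.1221] v=[-1.6256]
Step 22: x=[4.0403] v=[-1.6370]
Step 23: x=[3.9583] v=[-1.6408]
Step 24: x=[3.8765] v=[-1.6369]
Step 25: x=[3.7952] v=[-1.6254]
Step 26: x=[3.7149] v=[-1.6063]
Step 27: x=[3.6359] v=[-1.5797]
Step 28: x=[3.5586] v=[-1.5457]
Step 29: x=[3.4834] v=[-1.5045]
Step 30: x=[3.4106] v=[-1.4563]
Step 31: x=[3.3405] v=[-1.4013]
Step 32: x=[3.2735] v=[-1.3397]
Step 33: x=[3.2099] v=[-1.2719]
Step 34: x=[3.1500] v=[-1.1982]
Step 35: x=[3.0941] v=[-1.1189]
Step 36: x=[3.0424] v=[-1.0344]
Step 37: x=[2.9952] v=[-0.9450]
Step 38: x=[2.9526] v=[-0.8512]
Step 39: x=[2.9149] v=[-0.7534]
Step 40: x=[2.8823] v=[-0.6521]
Step 41: x=[2.8549] v=[-0.5478]
Step 42: x=[2.8329] v=[-0.4409]
Step 43: x=[2.8163] v=[-0.3320]
Step 44: x=[2.8052] v=[-0.2215]
Step 45: x=[2.7997] v=[-0.1100]
Step 46: x=[2.7998] v=[0.0020]
First v>=0 after going negative at step 46, time=2.3000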